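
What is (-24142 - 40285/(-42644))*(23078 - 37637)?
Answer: 2141152951731/6092 ≈ 3.5147e+8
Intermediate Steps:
(-24142 - 40285/(-42644))*(23078 - 37637) = (-24142 - 40285*(-1/42644))*(-14559) = (-24142 + 5755/6092)*(-14559) = -147067309/6092*(-14559) = 2141152951731/6092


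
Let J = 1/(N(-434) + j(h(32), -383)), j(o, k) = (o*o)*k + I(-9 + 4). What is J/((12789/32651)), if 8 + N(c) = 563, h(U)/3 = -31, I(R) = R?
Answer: -32651/42357385413 ≈ -7.7085e-7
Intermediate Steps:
h(U) = -93 (h(U) = 3*(-31) = -93)
j(o, k) = -5 + k*o**2 (j(o, k) = (o*o)*k + (-9 + 4) = o**2*k - 5 = k*o**2 - 5 = -5 + k*o**2)
N(c) = 555 (N(c) = -8 + 563 = 555)
J = -1/3312017 (J = 1/(555 + (-5 - 383*(-93)**2)) = 1/(555 + (-5 - 383*8649)) = 1/(555 + (-5 - 3312567)) = 1/(555 - 3312572) = 1/(-3312017) = -1/3312017 ≈ -3.0193e-7)
J/((12789/32651)) = -1/(3312017*(12789/32651)) = -1/(3312017*(12789*(1/32651))) = -1/(3312017*12789/32651) = -1/3312017*32651/12789 = -32651/42357385413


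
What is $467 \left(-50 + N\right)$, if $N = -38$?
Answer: $-41096$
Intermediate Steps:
$467 \left(-50 + N\right) = 467 \left(-50 - 38\right) = 467 \left(-88\right) = -41096$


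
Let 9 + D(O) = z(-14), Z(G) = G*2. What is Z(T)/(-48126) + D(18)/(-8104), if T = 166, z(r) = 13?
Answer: -360379/48751638 ≈ -0.0073921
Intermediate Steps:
Z(G) = 2*G
D(O) = 4 (D(O) = -9 + 13 = 4)
Z(T)/(-48126) + D(18)/(-8104) = (2*166)/(-48126) + 4/(-8104) = 332*(-1/48126) + 4*(-1/8104) = -166/24063 - 1/2026 = -360379/48751638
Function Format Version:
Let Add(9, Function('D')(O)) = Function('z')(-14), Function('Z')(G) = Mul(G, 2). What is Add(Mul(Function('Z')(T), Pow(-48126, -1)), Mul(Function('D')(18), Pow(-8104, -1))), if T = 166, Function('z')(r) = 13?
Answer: Rational(-360379, 48751638) ≈ -0.0073921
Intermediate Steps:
Function('Z')(G) = Mul(2, G)
Function('D')(O) = 4 (Function('D')(O) = Add(-9, 13) = 4)
Add(Mul(Function('Z')(T), Pow(-48126, -1)), Mul(Function('D')(18), Pow(-8104, -1))) = Add(Mul(Mul(2, 166), Pow(-48126, -1)), Mul(4, Pow(-8104, -1))) = Add(Mul(332, Rational(-1, 48126)), Mul(4, Rational(-1, 8104))) = Add(Rational(-166, 24063), Rational(-1, 2026)) = Rational(-360379, 48751638)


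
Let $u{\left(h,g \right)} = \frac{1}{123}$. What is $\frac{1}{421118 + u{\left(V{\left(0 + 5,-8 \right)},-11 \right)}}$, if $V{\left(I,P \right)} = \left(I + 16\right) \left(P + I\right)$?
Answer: $\frac{123}{51797515} \approx 2.3746 \cdot 10^{-6}$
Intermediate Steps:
$V{\left(I,P \right)} = \left(16 + I\right) \left(I + P\right)$
$u{\left(h,g \right)} = \frac{1}{123}$
$\frac{1}{421118 + u{\left(V{\left(0 + 5,-8 \right)},-11 \right)}} = \frac{1}{421118 + \frac{1}{123}} = \frac{1}{\frac{51797515}{123}} = \frac{123}{51797515}$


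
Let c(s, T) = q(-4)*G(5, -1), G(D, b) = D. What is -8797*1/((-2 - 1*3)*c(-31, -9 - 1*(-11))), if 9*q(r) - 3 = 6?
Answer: 8797/25 ≈ 351.88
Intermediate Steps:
q(r) = 1 (q(r) = 1/3 + (1/9)*6 = 1/3 + 2/3 = 1)
c(s, T) = 5 (c(s, T) = 1*5 = 5)
-8797*1/((-2 - 1*3)*c(-31, -9 - 1*(-11))) = -8797*1/(5*(-2 - 1*3)) = -8797*1/(5*(-2 - 3)) = -8797/((-5*5)) = -8797/(-25) = -8797*(-1/25) = 8797/25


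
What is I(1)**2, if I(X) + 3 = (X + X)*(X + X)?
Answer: 1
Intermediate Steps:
I(X) = -3 + 4*X**2 (I(X) = -3 + (X + X)*(X + X) = -3 + (2*X)*(2*X) = -3 + 4*X**2)
I(1)**2 = (-3 + 4*1**2)**2 = (-3 + 4*1)**2 = (-3 + 4)**2 = 1**2 = 1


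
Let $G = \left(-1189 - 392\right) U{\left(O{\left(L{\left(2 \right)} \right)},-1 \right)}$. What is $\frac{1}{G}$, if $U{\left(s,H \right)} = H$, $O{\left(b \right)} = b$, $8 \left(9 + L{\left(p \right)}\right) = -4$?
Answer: $\frac{1}{1581} \approx 0.00063251$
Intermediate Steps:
$L{\left(p \right)} = - \frac{19}{2}$ ($L{\left(p \right)} = -9 + \frac{1}{8} \left(-4\right) = -9 - \frac{1}{2} = - \frac{19}{2}$)
$G = 1581$ ($G = \left(-1189 - 392\right) \left(-1\right) = \left(-1581\right) \left(-1\right) = 1581$)
$\frac{1}{G} = \frac{1}{1581}$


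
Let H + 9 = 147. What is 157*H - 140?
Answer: 21526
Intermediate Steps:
H = 138 (H = -9 + 147 = 138)
157*H - 140 = 157*138 - 140 = 21666 - 140 = 21526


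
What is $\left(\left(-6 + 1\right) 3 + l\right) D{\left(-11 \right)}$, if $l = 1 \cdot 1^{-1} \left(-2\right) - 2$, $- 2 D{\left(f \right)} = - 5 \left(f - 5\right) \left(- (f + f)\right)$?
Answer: $16720$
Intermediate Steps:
$D{\left(f \right)} = f \left(25 - 5 f\right)$ ($D{\left(f \right)} = - \frac{- 5 \left(f - 5\right) \left(- (f + f)\right)}{2} = - \frac{- 5 \left(-5 + f\right) \left(- 2 f\right)}{2} = - \frac{\left(25 - 5 f\right) \left(- 2 f\right)}{2} = - \frac{\left(-2\right) f \left(25 - 5 f\right)}{2} = f \left(25 - 5 f\right)$)
$l = -4$ ($l = 1 \cdot 1 \left(-2\right) - 2 = 1 \left(-2\right) - 2 = -2 - 2 = -4$)
$\left(\left(-6 + 1\right) 3 + l\right) D{\left(-11 \right)} = \left(\left(-6 + 1\right) 3 - 4\right) 5 \left(-11\right) \left(5 - -11\right) = \left(\left(-5\right) 3 - 4\right) 5 \left(-11\right) \left(5 + 11\right) = \left(-15 - 4\right) 5 \left(-11\right) 16 = \left(-19\right) \left(-880\right) = 16720$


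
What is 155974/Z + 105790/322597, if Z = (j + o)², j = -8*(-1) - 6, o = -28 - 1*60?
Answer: 25549583659/1192963706 ≈ 21.417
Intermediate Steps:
o = -88 (o = -28 - 60 = -88)
j = 2 (j = 8 - 6 = 2)
Z = 7396 (Z = (2 - 88)² = (-86)² = 7396)
155974/Z + 105790/322597 = 155974/7396 + 105790/322597 = 155974*(1/7396) + 105790*(1/322597) = 77987/3698 + 105790/322597 = 25549583659/1192963706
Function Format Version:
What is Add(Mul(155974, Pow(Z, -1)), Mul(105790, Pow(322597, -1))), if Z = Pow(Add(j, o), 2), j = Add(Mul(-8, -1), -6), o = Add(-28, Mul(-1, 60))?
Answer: Rational(25549583659, 1192963706) ≈ 21.417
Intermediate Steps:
o = -88 (o = Add(-28, -60) = -88)
j = 2 (j = Add(8, -6) = 2)
Z = 7396 (Z = Pow(Add(2, -88), 2) = Pow(-86, 2) = 7396)
Add(Mul(155974, Pow(Z, -1)), Mul(105790, Pow(322597, -1))) = Add(Mul(155974, Pow(7396, -1)), Mul(105790, Pow(322597, -1))) = Add(Mul(155974, Rational(1, 7396)), Mul(105790, Rational(1, 322597))) = Add(Rational(77987, 3698), Rational(105790, 322597)) = Rational(25549583659, 1192963706)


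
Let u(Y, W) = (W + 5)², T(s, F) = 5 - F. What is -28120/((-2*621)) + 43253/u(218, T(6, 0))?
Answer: 28266113/62100 ≈ 455.17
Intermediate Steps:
u(Y, W) = (5 + W)²
-28120/((-2*621)) + 43253/u(218, T(6, 0)) = -28120/((-2*621)) + 43253/((5 + (5 - 1*0))²) = -28120/(-1242) + 43253/((5 + (5 + 0))²) = -28120*(-1/1242) + 43253/((5 + 5)²) = 14060/621 + 43253/(10²) = 14060/621 + 43253/100 = 28266113/62100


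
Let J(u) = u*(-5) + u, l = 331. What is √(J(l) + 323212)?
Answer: 4*√20118 ≈ 567.35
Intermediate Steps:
J(u) = -4*u (J(u) = -5*u + u = -4*u)
√(J(l) + 323212) = √(-4*331 + 323212) = √(-1324 + 323212) = √321888 = 4*√20118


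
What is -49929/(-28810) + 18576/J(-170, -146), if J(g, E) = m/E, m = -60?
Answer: 260461605/5762 ≈ 45203.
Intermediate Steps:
J(g, E) = -60/E
-49929/(-28810) + 18576/J(-170, -146) = -49929/(-28810) + 18576/((-60/(-146))) = -49929*(-1/28810) + 18576/((-60*(-1/146))) = 49929/28810 + 18576/(30/73) = 49929/28810 + 18576*(73/30) = 49929/28810 + 226008/5 = 260461605/5762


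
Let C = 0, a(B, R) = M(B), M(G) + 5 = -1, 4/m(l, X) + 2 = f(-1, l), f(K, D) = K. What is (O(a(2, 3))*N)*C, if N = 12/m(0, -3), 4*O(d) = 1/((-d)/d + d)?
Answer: 0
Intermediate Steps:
m(l, X) = -4/3 (m(l, X) = 4/(-2 - 1) = 4/(-3) = 4*(-1/3) = -4/3)
M(G) = -6 (M(G) = -5 - 1 = -6)
a(B, R) = -6
O(d) = 1/(4*(-1 + d)) (O(d) = 1/(4*((-d)/d + d)) = 1/(4*(-1 + d)))
N = -9 (N = 12/(-4/3) = 12*(-3/4) = -9)
(O(a(2, 3))*N)*C = ((1/(4*(-1 - 6)))*(-9))*0 = (((1/4)/(-7))*(-9))*0 = (((1/4)*(-1/7))*(-9))*0 = -1/28*(-9)*0 = (9/28)*0 = 0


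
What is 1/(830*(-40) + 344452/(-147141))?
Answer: -147141/4885425652 ≈ -3.0118e-5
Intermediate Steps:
1/(830*(-40) + 344452/(-147141)) = 1/(-33200 + 344452*(-1/147141)) = 1/(-33200 - 344452/147141) = 1/(-4885425652/147141) = -147141/4885425652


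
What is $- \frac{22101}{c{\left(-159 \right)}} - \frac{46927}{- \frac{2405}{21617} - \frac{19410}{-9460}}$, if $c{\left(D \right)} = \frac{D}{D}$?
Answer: $- \frac{1836686531381}{39683467} \approx -46283.0$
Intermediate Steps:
$c{\left(D \right)} = 1$
$- \frac{22101}{c{\left(-159 \right)}} - \frac{46927}{- \frac{2405}{21617} - \frac{19410}{-9460}} = - \frac{22101}{1} - \frac{46927}{- \frac{2405}{21617} - \frac{19410}{-9460}} = \left(-22101\right) 1 - \frac{46927}{\left(-2405\right) \frac{1}{21617} - - \frac{1941}{946}} = -22101 - \frac{46927}{- \frac{2405}{21617} + \frac{1941}{946}} = -22101 - \frac{46927}{\frac{39683467}{20449682}} = -22101 - \frac{959642227214}{39683467} = - \frac{1836686531381}{39683467}$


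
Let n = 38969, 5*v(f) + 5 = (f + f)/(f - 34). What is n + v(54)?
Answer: 974227/25 ≈ 38969.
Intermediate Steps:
v(f) = -1 + 2*f/(5*(-34 + f)) (v(f) = -1 + ((f + f)/(f - 34))/5 = -1 + ((2*f)/(-34 + f))/5 = -1 + (2*f/(-34 + f))/5 = -1 + 2*f/(5*(-34 + f)))
n + v(54) = 38969 + (170 - 3*54)/(5*(-34 + 54)) = 38969 + (1/5)*(170 - 162)/20 = 38969 + (1/5)*(1/20)*8 = 38969 + 2/25 = 974227/25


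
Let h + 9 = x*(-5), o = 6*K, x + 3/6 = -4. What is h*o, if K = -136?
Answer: -11016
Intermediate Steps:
x = -9/2 (x = -1/2 - 4 = -9/2 ≈ -4.5000)
o = -816 (o = 6*(-136) = -816)
h = 27/2 (h = -9 - 9/2*(-5) = -9 + 45/2 = 27/2 ≈ 13.500)
h*o = (27/2)*(-816) = -11016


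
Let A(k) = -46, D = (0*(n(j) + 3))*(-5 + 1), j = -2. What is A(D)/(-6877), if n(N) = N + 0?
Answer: 2/299 ≈ 0.0066890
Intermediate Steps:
n(N) = N
D = 0 (D = (0*(-2 + 3))*(-5 + 1) = (0*1)*(-4) = 0*(-4) = 0)
A(D)/(-6877) = -46/(-6877) = -46*(-1/6877) = 2/299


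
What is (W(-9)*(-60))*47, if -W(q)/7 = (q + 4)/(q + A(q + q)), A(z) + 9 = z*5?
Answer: 8225/9 ≈ 913.89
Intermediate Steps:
A(z) = -9 + 5*z (A(z) = -9 + z*5 = -9 + 5*z)
W(q) = -7*(4 + q)/(-9 + 11*q) (W(q) = -7*(q + 4)/(q + (-9 + 5*(q + q))) = -7*(4 + q)/(q + (-9 + 5*(2*q))) = -7*(4 + q)/(q + (-9 + 10*q)) = -7*(4 + q)/(-9 + 11*q))
(W(-9)*(-60))*47 = ((7*(-4 - 1*(-9))/(-9 + 11*(-9)))*(-60))*47 = ((7*(-4 + 9)/(-9 - 99))*(-60))*47 = ((7*5/(-108))*(-60))*47 = ((7*(-1/108)*5)*(-60))*47 = -35/108*(-60)*47 = (175/9)*47 = 8225/9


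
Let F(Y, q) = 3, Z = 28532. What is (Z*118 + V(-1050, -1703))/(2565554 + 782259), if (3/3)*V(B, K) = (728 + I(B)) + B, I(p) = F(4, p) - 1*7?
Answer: 3366450/3347813 ≈ 1.0056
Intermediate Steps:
I(p) = -4 (I(p) = 3 - 1*7 = 3 - 7 = -4)
V(B, K) = 724 + B (V(B, K) = (728 - 4) + B = 724 + B)
(Z*118 + V(-1050, -1703))/(2565554 + 782259) = (28532*118 + (724 - 1050))/(2565554 + 782259) = (3366776 - 326)/3347813 = 3366450*(1/3347813) = 3366450/3347813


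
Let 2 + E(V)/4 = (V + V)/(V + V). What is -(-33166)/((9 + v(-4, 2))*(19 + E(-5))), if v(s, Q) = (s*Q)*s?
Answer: 33166/615 ≈ 53.928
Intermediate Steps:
v(s, Q) = Q*s² (v(s, Q) = (Q*s)*s = Q*s²)
E(V) = -4 (E(V) = -8 + 4*((V + V)/(V + V)) = -8 + 4*((2*V)/((2*V))) = -8 + 4*((2*V)*(1/(2*V))) = -8 + 4*1 = -8 + 4 = -4)
-(-33166)/((9 + v(-4, 2))*(19 + E(-5))) = -(-33166)/((9 + 2*(-4)²)*(19 - 4)) = -(-33166)/((9 + 2*16)*15) = -(-33166)/((9 + 32)*15) = -(-33166)/(41*15) = -(-33166)/615 = -721*(-46/615) = 33166/615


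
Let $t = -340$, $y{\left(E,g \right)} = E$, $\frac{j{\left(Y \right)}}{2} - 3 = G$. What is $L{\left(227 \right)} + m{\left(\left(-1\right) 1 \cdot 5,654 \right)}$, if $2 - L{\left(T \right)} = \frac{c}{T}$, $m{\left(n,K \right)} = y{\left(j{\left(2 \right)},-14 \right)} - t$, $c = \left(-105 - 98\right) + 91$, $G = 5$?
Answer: $\frac{81378}{227} \approx 358.49$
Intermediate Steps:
$j{\left(Y \right)} = 16$ ($j{\left(Y \right)} = 6 + 2 \cdot 5 = 6 + 10 = 16$)
$c = -112$ ($c = -203 + 91 = -112$)
$m{\left(n,K \right)} = 356$ ($m{\left(n,K \right)} = 16 - -340 = 16 + 340 = 356$)
$L{\left(T \right)} = 2 + \frac{112}{T}$ ($L{\left(T \right)} = 2 - - \frac{112}{T} = 2 + \frac{112}{T}$)
$L{\left(227 \right)} + m{\left(\left(-1\right) 1 \cdot 5,654 \right)} = \left(2 + \frac{112}{227}\right) + 356 = \frac{566}{227} + 356 = \frac{81378}{227}$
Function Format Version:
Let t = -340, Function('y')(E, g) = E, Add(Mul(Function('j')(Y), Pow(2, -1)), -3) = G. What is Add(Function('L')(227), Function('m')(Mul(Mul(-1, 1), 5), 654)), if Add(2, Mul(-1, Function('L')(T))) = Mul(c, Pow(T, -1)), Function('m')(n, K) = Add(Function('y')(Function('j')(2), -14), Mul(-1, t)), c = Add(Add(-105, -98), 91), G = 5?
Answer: Rational(81378, 227) ≈ 358.49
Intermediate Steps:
Function('j')(Y) = 16 (Function('j')(Y) = Add(6, Mul(2, 5)) = Add(6, 10) = 16)
c = -112 (c = Add(-203, 91) = -112)
Function('m')(n, K) = 356 (Function('m')(n, K) = Add(16, Mul(-1, -340)) = Add(16, 340) = 356)
Function('L')(T) = Add(2, Mul(112, Pow(T, -1))) (Function('L')(T) = Add(2, Mul(-1, Mul(-112, Pow(T, -1)))) = Add(2, Mul(112, Pow(T, -1))))
Add(Function('L')(227), Function('m')(Mul(Mul(-1, 1), 5), 654)) = Add(Add(2, Mul(112, Pow(227, -1))), 356) = Add(Add(2, Mul(112, Rational(1, 227))), 356) = Add(Add(2, Rational(112, 227)), 356) = Add(Rational(566, 227), 356) = Rational(81378, 227)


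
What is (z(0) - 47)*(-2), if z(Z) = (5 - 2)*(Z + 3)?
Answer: 76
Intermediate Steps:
z(Z) = 9 + 3*Z (z(Z) = 3*(3 + Z) = 9 + 3*Z)
(z(0) - 47)*(-2) = ((9 + 3*0) - 47)*(-2) = ((9 + 0) - 47)*(-2) = (9 - 47)*(-2) = -38*(-2) = 76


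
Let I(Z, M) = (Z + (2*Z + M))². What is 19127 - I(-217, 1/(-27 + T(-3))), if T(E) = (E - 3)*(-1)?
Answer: -178488577/441 ≈ -4.0474e+5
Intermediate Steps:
T(E) = 3 - E (T(E) = (-3 + E)*(-1) = 3 - E)
I(Z, M) = (M + 3*Z)² (I(Z, M) = (Z + (M + 2*Z))² = (M + 3*Z)²)
19127 - I(-217, 1/(-27 + T(-3))) = 19127 - (1/(-27 + (3 - 1*(-3))) + 3*(-217))² = 19127 - (1/(-27 + (3 + 3)) - 651)² = 19127 - (1/(-27 + 6) - 651)² = 19127 - (1/(-21) - 651)² = 19127 - (-1/21 - 651)² = 19127 - (-13672/21)² = 19127 - 1*186923584/441 = 19127 - 186923584/441 = -178488577/441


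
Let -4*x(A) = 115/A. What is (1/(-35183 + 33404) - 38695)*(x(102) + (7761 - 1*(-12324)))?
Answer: -16591199778335/21348 ≈ -7.7718e+8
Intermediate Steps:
x(A) = -115/(4*A)
(1/(-35183 + 33404) - 38695)*(x(102) + (7761 - 1*(-12324))) = (1/(-35183 + 33404) - 38695)*(-115/4/102 + (7761 - 1*(-12324))) = (1/(-1779) - 38695)*(-115/4*1/102 + (7761 + 12324)) = (-1/1779 - 38695)*(-115/408 + 20085) = -68838406/1779*8194565/408 = -16591199778335/21348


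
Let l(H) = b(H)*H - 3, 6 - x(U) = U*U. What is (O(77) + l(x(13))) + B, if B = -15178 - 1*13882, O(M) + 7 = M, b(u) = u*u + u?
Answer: -4333171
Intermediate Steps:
x(U) = 6 - U² (x(U) = 6 - U*U = 6 - U²)
b(u) = u + u² (b(u) = u² + u = u + u²)
O(M) = -7 + M
l(H) = -3 + H²*(1 + H) (l(H) = (H*(1 + H))*H - 3 = H²*(1 + H) - 3 = -3 + H²*(1 + H))
B = -29060 (B = -15178 - 13882 = -29060)
(O(77) + l(x(13))) + B = ((-7 + 77) + (-3 + (6 - 1*13²)²*(1 + (6 - 1*13²)))) - 29060 = (70 + (-3 + (6 - 1*169)²*(1 + (6 - 1*169)))) - 29060 = (70 + (-3 + (6 - 169)²*(1 + (6 - 169)))) - 29060 = (70 + (-3 + (-163)²*(1 - 163))) - 29060 = (70 + (-3 + 26569*(-162))) - 29060 = (70 + (-3 - 4304178)) - 29060 = (70 - 4304181) - 29060 = -4304111 - 29060 = -4333171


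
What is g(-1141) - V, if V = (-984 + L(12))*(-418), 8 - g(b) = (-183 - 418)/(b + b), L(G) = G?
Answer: -927149817/2282 ≈ -4.0629e+5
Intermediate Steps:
g(b) = 8 + 601/(2*b) (g(b) = 8 - (-183 - 418)/(b + b) = 8 - (-601)/(2*b) = 8 + 601/(2*b))
V = 406296 (V = (-984 + 12)*(-418) = -972*(-418) = 406296)
g(-1141) - V = (8 + (601/2)/(-1141)) - 1*406296 = (8 + (601/2)*(-1/1141)) - 406296 = (8 - 601/2282) - 406296 = 17655/2282 - 406296 = -927149817/2282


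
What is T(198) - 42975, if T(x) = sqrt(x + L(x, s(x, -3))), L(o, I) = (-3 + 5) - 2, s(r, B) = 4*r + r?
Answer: -42975 + 3*sqrt(22) ≈ -42961.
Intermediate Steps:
s(r, B) = 5*r
L(o, I) = 0 (L(o, I) = 2 - 2 = 0)
T(x) = sqrt(x) (T(x) = sqrt(x + 0) = sqrt(x))
T(198) - 42975 = sqrt(198) - 42975 = 3*sqrt(22) - 42975 = -42975 + 3*sqrt(22)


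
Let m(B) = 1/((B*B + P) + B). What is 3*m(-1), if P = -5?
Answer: -⅗ ≈ -0.60000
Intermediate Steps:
m(B) = 1/(-5 + B + B²) (m(B) = 1/((B*B - 5) + B) = 1/((B² - 5) + B) = 1/((-5 + B²) + B) = 1/(-5 + B + B²))
3*m(-1) = 3/(-5 - 1 + (-1)²) = 3/(-5 - 1 + 1) = 3/(-5) = 3*(-⅕) = -⅗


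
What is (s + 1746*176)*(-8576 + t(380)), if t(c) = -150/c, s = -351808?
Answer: 7253297168/19 ≈ 3.8175e+8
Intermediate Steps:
(s + 1746*176)*(-8576 + t(380)) = (-351808 + 1746*176)*(-8576 - 150/380) = (-351808 + 307296)*(-8576 - 150*1/380) = -44512*(-8576 - 15/38) = -44512*(-325903/38) = 7253297168/19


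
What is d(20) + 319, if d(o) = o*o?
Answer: 719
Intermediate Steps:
d(o) = o²
d(20) + 319 = 20² + 319 = 400 + 319 = 719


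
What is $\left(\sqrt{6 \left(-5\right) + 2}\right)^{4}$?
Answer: $784$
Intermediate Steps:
$\left(\sqrt{6 \left(-5\right) + 2}\right)^{4} = \left(\sqrt{-30 + 2}\right)^{4} = \left(\sqrt{-28}\right)^{4} = \left(2 i \sqrt{7}\right)^{4} = 784$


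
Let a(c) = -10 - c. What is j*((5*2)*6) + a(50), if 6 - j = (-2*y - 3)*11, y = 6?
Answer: 10200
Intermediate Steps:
j = 171 (j = 6 - (-2*6 - 3)*11 = 6 - (-12 - 3)*11 = 6 - (-15)*11 = 6 - 1*(-165) = 6 + 165 = 171)
j*((5*2)*6) + a(50) = 171*((5*2)*6) + (-10 - 1*50) = 171*(10*6) + (-10 - 50) = 171*60 - 60 = 10260 - 60 = 10200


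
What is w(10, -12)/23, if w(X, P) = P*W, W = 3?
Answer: -36/23 ≈ -1.5652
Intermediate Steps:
w(X, P) = 3*P (w(X, P) = P*3 = 3*P)
w(10, -12)/23 = (3*(-12))/23 = -36*1/23 = -36/23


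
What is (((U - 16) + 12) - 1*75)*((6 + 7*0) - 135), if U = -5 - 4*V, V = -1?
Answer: 10320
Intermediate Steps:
U = -1 (U = -5 - 4*(-1) = -5 + 4 = -1)
(((U - 16) + 12) - 1*75)*((6 + 7*0) - 135) = (((-1 - 16) + 12) - 1*75)*((6 + 7*0) - 135) = ((-17 + 12) - 75)*((6 + 0) - 135) = (-5 - 75)*(6 - 135) = -80*(-129) = 10320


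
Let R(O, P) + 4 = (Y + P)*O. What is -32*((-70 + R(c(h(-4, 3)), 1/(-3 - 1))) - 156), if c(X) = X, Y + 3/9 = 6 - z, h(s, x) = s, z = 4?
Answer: 22624/3 ≈ 7541.3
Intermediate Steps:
Y = 5/3 (Y = -1/3 + (6 - 1*4) = -1/3 + (6 - 4) = -1/3 + 2 = 5/3 ≈ 1.6667)
R(O, P) = -4 + O*(5/3 + P) (R(O, P) = -4 + (5/3 + P)*O = -4 + O*(5/3 + P))
-32*((-70 + R(c(h(-4, 3)), 1/(-3 - 1))) - 156) = -32*((-70 + (-4 + (5/3)*(-4) - 4/(-3 - 1))) - 156) = -32*((-70 + (-4 - 20/3 - 4/(-4))) - 156) = -32*((-70 + (-4 - 20/3 - 4*(-1/4))) - 156) = -32*((-70 + (-4 - 20/3 + 1)) - 156) = -32*((-70 - 29/3) - 156) = -32*(-239/3 - 156) = -32*(-707)/3 = -1*(-22624/3) = 22624/3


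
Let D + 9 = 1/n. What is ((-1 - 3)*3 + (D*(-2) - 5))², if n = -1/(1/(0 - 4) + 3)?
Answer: 169/4 ≈ 42.250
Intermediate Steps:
n = -4/11 (n = -1/(1/(-4) + 3) = -1/(-¼ + 3) = -1/11/4 = -1*4/11 = -4/11 ≈ -0.36364)
D = -47/4 (D = -9 + 1/(-4/11) = -9 - 11/4 = -47/4 ≈ -11.750)
((-1 - 3)*3 + (D*(-2) - 5))² = ((-1 - 3)*3 + (-47/4*(-2) - 5))² = (-4*3 + (47/2 - 5))² = (-12 + 37/2)² = (13/2)² = 169/4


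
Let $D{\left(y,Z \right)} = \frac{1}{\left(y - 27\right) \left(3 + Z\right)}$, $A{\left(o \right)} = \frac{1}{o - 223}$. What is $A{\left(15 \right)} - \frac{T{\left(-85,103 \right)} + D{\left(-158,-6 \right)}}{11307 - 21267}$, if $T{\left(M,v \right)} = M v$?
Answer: $- \frac{127025599}{143722800} \approx -0.88382$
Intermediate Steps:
$A{\left(o \right)} = \frac{1}{-223 + o}$
$D{\left(y,Z \right)} = \frac{1}{\left(-27 + y\right) \left(3 + Z\right)}$
$A{\left(15 \right)} - \frac{T{\left(-85,103 \right)} + D{\left(-158,-6 \right)}}{11307 - 21267} = \frac{1}{-223 + 15} - \frac{\left(-85\right) 103 + \frac{1}{-81 - -162 + 3 \left(-158\right) - -948}}{11307 - 21267} = \frac{1}{-208} - \frac{-8755 + \frac{1}{-81 + 162 - 474 + 948}}{-9960} = - \frac{1}{208} - \left(-8755 + \frac{1}{555}\right) \left(- \frac{1}{9960}\right) = - \frac{1}{208} - \left(- \frac{4859024}{555}\right) \left(- \frac{1}{9960}\right) = - \frac{1}{208} - \frac{607378}{690975} = - \frac{127025599}{143722800}$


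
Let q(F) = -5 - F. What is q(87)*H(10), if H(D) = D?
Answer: -920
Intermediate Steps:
q(87)*H(10) = (-5 - 1*87)*10 = (-5 - 87)*10 = -92*10 = -920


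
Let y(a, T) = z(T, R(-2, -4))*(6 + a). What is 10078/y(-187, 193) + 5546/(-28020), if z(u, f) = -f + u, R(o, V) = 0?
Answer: -238061989/489411330 ≈ -0.48643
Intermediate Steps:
z(u, f) = u - f
y(a, T) = T*(6 + a) (y(a, T) = (T - 1*0)*(6 + a) = (T + 0)*(6 + a) = T*(6 + a))
10078/y(-187, 193) + 5546/(-28020) = 10078/((193*(6 - 187))) + 5546/(-28020) = 10078/((193*(-181))) + 5546*(-1/28020) = 10078/(-34933) - 2773/14010 = 10078*(-1/34933) - 2773/14010 = -10078/34933 - 2773/14010 = -238061989/489411330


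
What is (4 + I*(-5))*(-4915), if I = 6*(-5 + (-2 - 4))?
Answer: -1641610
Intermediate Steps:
I = -66 (I = 6*(-5 - 6) = 6*(-11) = -66)
(4 + I*(-5))*(-4915) = (4 - 66*(-5))*(-4915) = (4 + 330)*(-4915) = 334*(-4915) = -1641610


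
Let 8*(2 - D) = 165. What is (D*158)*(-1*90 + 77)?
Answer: 153023/4 ≈ 38256.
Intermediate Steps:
D = -149/8 (D = 2 - 1/8*165 = 2 - 165/8 = -149/8 ≈ -18.625)
(D*158)*(-1*90 + 77) = (-149/8*158)*(-1*90 + 77) = -11771*(-90 + 77)/4 = -11771/4*(-13) = 153023/4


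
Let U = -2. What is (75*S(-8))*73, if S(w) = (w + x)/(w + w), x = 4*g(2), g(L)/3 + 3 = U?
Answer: 93075/4 ≈ 23269.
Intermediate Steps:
g(L) = -15 (g(L) = -9 + 3*(-2) = -9 - 6 = -15)
x = -60 (x = 4*(-15) = -60)
S(w) = (-60 + w)/(2*w) (S(w) = (w - 60)/(w + w) = (-60 + w)/((2*w)) = (-60 + w)*(1/(2*w)) = (-60 + w)/(2*w))
(75*S(-8))*73 = (75*((½)*(-60 - 8)/(-8)))*73 = (75*((½)*(-⅛)*(-68)))*73 = (75*(17/4))*73 = (1275/4)*73 = 93075/4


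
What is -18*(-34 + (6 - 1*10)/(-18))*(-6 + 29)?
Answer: 13984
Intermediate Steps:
-18*(-34 + (6 - 1*10)/(-18))*(-6 + 29) = -18*(-34 + (6 - 10)*(-1/18))*23 = -18*(-34 - 4*(-1/18))*23 = -18*(-34 + 2/9)*23 = -(-608)*23 = -18*(-6992/9) = 13984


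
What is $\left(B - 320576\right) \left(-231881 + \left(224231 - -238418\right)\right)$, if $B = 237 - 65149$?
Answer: $-88958294784$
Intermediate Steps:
$B = -64912$ ($B = 237 - 65149 = -64912$)
$\left(B - 320576\right) \left(-231881 + \left(224231 - -238418\right)\right) = \left(-64912 - 320576\right) \left(-231881 + \left(224231 - -238418\right)\right) = - 385488 \left(-231881 + \left(224231 + 238418\right)\right) = - 385488 \left(-231881 + 462649\right) = \left(-385488\right) 230768 = -88958294784$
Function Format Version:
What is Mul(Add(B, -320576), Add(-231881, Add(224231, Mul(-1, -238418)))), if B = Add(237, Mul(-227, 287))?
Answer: -88958294784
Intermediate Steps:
B = -64912 (B = Add(237, -65149) = -64912)
Mul(Add(B, -320576), Add(-231881, Add(224231, Mul(-1, -238418)))) = Mul(Add(-64912, -320576), Add(-231881, Add(224231, Mul(-1, -238418)))) = Mul(-385488, Add(-231881, Add(224231, 238418))) = Mul(-385488, Add(-231881, 462649)) = Mul(-385488, 230768) = -88958294784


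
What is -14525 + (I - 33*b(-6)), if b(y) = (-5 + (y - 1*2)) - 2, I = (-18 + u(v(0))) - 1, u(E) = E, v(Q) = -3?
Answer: -14052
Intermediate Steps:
I = -22 (I = (-18 - 3) - 1 = -21 - 1 = -22)
b(y) = -9 + y (b(y) = (-5 + (y - 2)) - 2 = (-5 + (-2 + y)) - 2 = (-7 + y) - 2 = -9 + y)
-14525 + (I - 33*b(-6)) = -14525 + (-22 - 33*(-9 - 6)) = -14525 + (-22 - 33*(-15)) = -14525 + (-22 + 495) = -14525 + 473 = -14052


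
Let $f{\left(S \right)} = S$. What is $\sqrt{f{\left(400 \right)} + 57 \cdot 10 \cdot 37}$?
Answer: $\sqrt{21490} \approx 146.59$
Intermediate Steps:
$\sqrt{f{\left(400 \right)} + 57 \cdot 10 \cdot 37} = \sqrt{400 + 57 \cdot 10 \cdot 37} = \sqrt{400 + 570 \cdot 37} = \sqrt{400 + 21090} = \sqrt{21490}$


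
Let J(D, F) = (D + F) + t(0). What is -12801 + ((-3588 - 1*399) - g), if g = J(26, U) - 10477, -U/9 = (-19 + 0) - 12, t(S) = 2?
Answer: -6618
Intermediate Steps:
U = 279 (U = -9*((-19 + 0) - 12) = -9*(-19 - 12) = -9*(-31) = 279)
J(D, F) = 2 + D + F (J(D, F) = (D + F) + 2 = 2 + D + F)
g = -10170 (g = (2 + 26 + 279) - 10477 = 307 - 10477 = -10170)
-12801 + ((-3588 - 1*399) - g) = -12801 + ((-3588 - 1*399) - 1*(-10170)) = -12801 + ((-3588 - 399) + 10170) = -12801 + (-3987 + 10170) = -12801 + 6183 = -6618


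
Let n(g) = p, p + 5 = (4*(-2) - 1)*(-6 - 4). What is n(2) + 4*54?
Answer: 301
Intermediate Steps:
p = 85 (p = -5 + (4*(-2) - 1)*(-6 - 4) = -5 + (-8 - 1)*(-10) = -5 - 9*(-10) = -5 + 90 = 85)
n(g) = 85
n(2) + 4*54 = 85 + 4*54 = 85 + 216 = 301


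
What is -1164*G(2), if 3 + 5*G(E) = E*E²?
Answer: -1164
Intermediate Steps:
G(E) = -⅗ + E³/5 (G(E) = -⅗ + (E*E²)/5 = -⅗ + E³/5)
-1164*G(2) = -1164*(-⅗ + (⅕)*2³) = -1164*(-⅗ + (⅕)*8) = -1164*(-⅗ + 8/5) = -1164*1 = -1164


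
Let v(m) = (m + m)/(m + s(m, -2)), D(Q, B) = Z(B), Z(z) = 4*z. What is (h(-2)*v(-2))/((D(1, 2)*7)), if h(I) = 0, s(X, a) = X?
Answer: 0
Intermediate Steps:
D(Q, B) = 4*B
v(m) = 1 (v(m) = (m + m)/(m + m) = (2*m)/((2*m)) = (2*m)*(1/(2*m)) = 1)
(h(-2)*v(-2))/((D(1, 2)*7)) = (0*1)/(((4*2)*7)) = 0/(8*7) = 0/56 = (1/56)*0 = 0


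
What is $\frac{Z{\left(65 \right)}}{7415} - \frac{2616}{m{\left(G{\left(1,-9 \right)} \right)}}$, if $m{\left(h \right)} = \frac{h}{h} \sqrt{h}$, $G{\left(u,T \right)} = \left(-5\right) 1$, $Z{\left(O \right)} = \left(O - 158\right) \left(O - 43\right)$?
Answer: $- \frac{2046}{7415} + \frac{2616 i \sqrt{5}}{5} \approx -0.27593 + 1169.9 i$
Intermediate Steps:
$Z{\left(O \right)} = \left(-158 + O\right) \left(-43 + O\right)$
$G{\left(u,T \right)} = -5$
$m{\left(h \right)} = \sqrt{h}$ ($m{\left(h \right)} = 1 \sqrt{h} = \sqrt{h}$)
$\frac{Z{\left(65 \right)}}{7415} - \frac{2616}{m{\left(G{\left(1,-9 \right)} \right)}} = \frac{6794 + 65^{2} - 13065}{7415} - \frac{2616}{\sqrt{-5}} = \left(6794 + 4225 - 13065\right) \frac{1}{7415} - \frac{2616}{i \sqrt{5}} = \left(-2046\right) \frac{1}{7415} - 2616 \left(- \frac{i \sqrt{5}}{5}\right) = - \frac{2046}{7415} + \frac{2616 i \sqrt{5}}{5}$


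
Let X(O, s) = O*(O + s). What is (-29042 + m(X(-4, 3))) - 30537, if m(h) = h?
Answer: -59575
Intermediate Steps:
(-29042 + m(X(-4, 3))) - 30537 = (-29042 - 4*(-4 + 3)) - 30537 = (-29042 - 4*(-1)) - 30537 = (-29042 + 4) - 30537 = -29038 - 30537 = -59575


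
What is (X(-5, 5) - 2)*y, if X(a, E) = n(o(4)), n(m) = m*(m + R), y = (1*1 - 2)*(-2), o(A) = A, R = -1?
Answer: 20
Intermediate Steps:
y = 2 (y = (1 - 2)*(-2) = -1*(-2) = 2)
n(m) = m*(-1 + m) (n(m) = m*(m - 1) = m*(-1 + m))
X(a, E) = 12 (X(a, E) = 4*(-1 + 4) = 4*3 = 12)
(X(-5, 5) - 2)*y = (12 - 2)*2 = 10*2 = 20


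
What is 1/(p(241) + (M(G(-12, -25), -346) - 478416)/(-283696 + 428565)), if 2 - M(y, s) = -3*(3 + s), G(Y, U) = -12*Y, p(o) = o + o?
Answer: 144869/69347415 ≈ 0.0020890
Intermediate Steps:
p(o) = 2*o
M(y, s) = 11 + 3*s (M(y, s) = 2 - (-3)*(3 + s) = 2 - (-9 - 3*s) = 2 + (9 + 3*s) = 11 + 3*s)
1/(p(241) + (M(G(-12, -25), -346) - 478416)/(-283696 + 428565)) = 1/(2*241 + ((11 + 3*(-346)) - 478416)/(-283696 + 428565)) = 1/(482 + ((11 - 1038) - 478416)/144869) = 1/(482 + (-1027 - 478416)*(1/144869)) = 1/(482 - 479443*1/144869) = 1/(482 - 479443/144869) = 1/(69347415/144869) = 144869/69347415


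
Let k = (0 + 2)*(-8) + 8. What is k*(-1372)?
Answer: 10976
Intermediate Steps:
k = -8 (k = 2*(-8) + 8 = -16 + 8 = -8)
k*(-1372) = -8*(-1372) = 10976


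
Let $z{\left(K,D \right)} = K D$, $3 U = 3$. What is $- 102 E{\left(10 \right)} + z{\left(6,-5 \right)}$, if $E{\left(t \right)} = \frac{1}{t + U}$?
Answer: $- \frac{432}{11} \approx -39.273$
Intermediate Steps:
$U = 1$ ($U = \frac{1}{3} \cdot 3 = 1$)
$z{\left(K,D \right)} = D K$
$E{\left(t \right)} = \frac{1}{1 + t}$ ($E{\left(t \right)} = \frac{1}{t + 1} = \frac{1}{1 + t}$)
$- 102 E{\left(10 \right)} + z{\left(6,-5 \right)} = - \frac{102}{1 + 10} - 30 = - \frac{102}{11} - 30 = - \frac{432}{11}$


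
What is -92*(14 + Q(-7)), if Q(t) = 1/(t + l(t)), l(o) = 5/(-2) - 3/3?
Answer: -26864/21 ≈ -1279.2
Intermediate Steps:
l(o) = -7/2 (l(o) = 5*(-½) - 3*⅓ = -5/2 - 1 = -7/2)
Q(t) = 1/(-7/2 + t) (Q(t) = 1/(t - 7/2) = 1/(-7/2 + t))
-92*(14 + Q(-7)) = -92*(14 + 2/(-7 + 2*(-7))) = -92*(14 + 2/(-7 - 14)) = -92*(14 + 2/(-21)) = -92*(14 + 2*(-1/21)) = -92*(14 - 2/21) = -92*292/21 = -26864/21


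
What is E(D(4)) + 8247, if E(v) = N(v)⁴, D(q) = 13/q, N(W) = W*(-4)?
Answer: 36808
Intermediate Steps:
N(W) = -4*W
E(v) = 256*v⁴ (E(v) = (-4*v)⁴ = 256*v⁴)
E(D(4)) + 8247 = 256*(13/4)⁴ + 8247 = 256*(28561/256) + 8247 = 28561 + 8247 = 36808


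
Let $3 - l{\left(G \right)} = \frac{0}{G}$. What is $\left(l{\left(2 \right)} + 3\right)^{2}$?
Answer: $36$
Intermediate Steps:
$l{\left(G \right)} = 3$ ($l{\left(G \right)} = 3 - \frac{0}{G} = 3 - 0 = 3 + 0 = 3$)
$\left(l{\left(2 \right)} + 3\right)^{2} = \left(3 + 3\right)^{2} = 6^{2} = 36$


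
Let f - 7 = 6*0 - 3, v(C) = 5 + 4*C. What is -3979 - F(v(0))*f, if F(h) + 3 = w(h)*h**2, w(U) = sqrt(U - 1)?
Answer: -4167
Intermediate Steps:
w(U) = sqrt(-1 + U)
F(h) = -3 + h**2*sqrt(-1 + h) (F(h) = -3 + sqrt(-1 + h)*h**2 = -3 + h**2*sqrt(-1 + h))
f = 4 (f = 7 + (6*0 - 3) = 7 + (0 - 3) = 7 - 3 = 4)
-3979 - F(v(0))*f = -3979 - (-3 + (5 + 4*0)**2*sqrt(-1 + (5 + 4*0)))*4 = -3979 - (-3 + (5 + 0)**2*sqrt(-1 + (5 + 0)))*4 = -3979 - (-3 + 5**2*sqrt(-1 + 5))*4 = -3979 - (-3 + 25*sqrt(4))*4 = -3979 - (-3 + 25*2)*4 = -3979 - (-3 + 50)*4 = -3979 - 47*4 = -3979 - 1*188 = -3979 - 188 = -4167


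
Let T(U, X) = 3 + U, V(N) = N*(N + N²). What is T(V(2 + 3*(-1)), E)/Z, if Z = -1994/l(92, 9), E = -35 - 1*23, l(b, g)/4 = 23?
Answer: -138/997 ≈ -0.13842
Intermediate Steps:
l(b, g) = 92 (l(b, g) = 4*23 = 92)
E = -58 (E = -35 - 23 = -58)
Z = -997/46 (Z = -1994/92 = -1994*1/92 = -997/46 ≈ -21.674)
T(V(2 + 3*(-1)), E)/Z = (3 + (2 + 3*(-1))²*(1 + (2 + 3*(-1))))/(-997/46) = (3 + (2 - 3)²*(1 + (2 - 3)))*(-46/997) = (3 + (-1)²*(1 - 1))*(-46/997) = (3 + 1*0)*(-46/997) = (3 + 0)*(-46/997) = 3*(-46/997) = -138/997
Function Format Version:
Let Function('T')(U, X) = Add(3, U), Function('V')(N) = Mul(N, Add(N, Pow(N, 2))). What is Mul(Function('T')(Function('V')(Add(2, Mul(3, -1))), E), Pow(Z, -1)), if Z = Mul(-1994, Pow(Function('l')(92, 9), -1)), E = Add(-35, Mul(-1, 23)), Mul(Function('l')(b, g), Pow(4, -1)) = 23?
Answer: Rational(-138, 997) ≈ -0.13842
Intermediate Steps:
Function('l')(b, g) = 92 (Function('l')(b, g) = Mul(4, 23) = 92)
E = -58 (E = Add(-35, -23) = -58)
Z = Rational(-997, 46) (Z = Mul(-1994, Pow(92, -1)) = Mul(-1994, Rational(1, 92)) = Rational(-997, 46) ≈ -21.674)
Mul(Function('T')(Function('V')(Add(2, Mul(3, -1))), E), Pow(Z, -1)) = Mul(Add(3, Mul(Pow(Add(2, Mul(3, -1)), 2), Add(1, Add(2, Mul(3, -1))))), Pow(Rational(-997, 46), -1)) = Mul(Add(3, Mul(Pow(Add(2, -3), 2), Add(1, Add(2, -3)))), Rational(-46, 997)) = Mul(Add(3, Mul(Pow(-1, 2), Add(1, -1))), Rational(-46, 997)) = Mul(Add(3, Mul(1, 0)), Rational(-46, 997)) = Mul(Add(3, 0), Rational(-46, 997)) = Mul(3, Rational(-46, 997)) = Rational(-138, 997)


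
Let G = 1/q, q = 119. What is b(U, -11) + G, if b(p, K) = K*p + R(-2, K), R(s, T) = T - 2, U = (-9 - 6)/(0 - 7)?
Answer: -4351/119 ≈ -36.563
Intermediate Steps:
U = 15/7 (U = -15/(-7) = -15*(-⅐) = 15/7 ≈ 2.1429)
R(s, T) = -2 + T
b(p, K) = -2 + K + K*p (b(p, K) = K*p + (-2 + K) = -2 + K + K*p)
G = 1/119 ≈ 0.0084034
b(U, -11) + G = (-2 - 11 - 11*15/7) + 1/119 = (-2 - 11 - 165/7) + 1/119 = -256/7 + 1/119 = -4351/119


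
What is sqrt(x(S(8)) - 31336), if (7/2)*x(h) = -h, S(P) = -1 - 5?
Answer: 2*I*sqrt(383845)/7 ≈ 177.01*I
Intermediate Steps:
S(P) = -6
x(h) = -2*h/7 (x(h) = 2*(-h)/7 = -2*h/7)
sqrt(x(S(8)) - 31336) = sqrt(-2/7*(-6) - 31336) = sqrt(12/7 - 31336) = sqrt(-219340/7) = 2*I*sqrt(383845)/7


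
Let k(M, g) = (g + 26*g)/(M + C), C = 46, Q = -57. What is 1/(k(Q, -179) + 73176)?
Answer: 11/809769 ≈ 1.3584e-5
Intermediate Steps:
k(M, g) = 27*g/(46 + M) (k(M, g) = (g + 26*g)/(M + 46) = (27*g)/(46 + M) = 27*g/(46 + M))
1/(k(Q, -179) + 73176) = 1/(27*(-179)/(46 - 57) + 73176) = 1/(27*(-179)/(-11) + 73176) = 1/(27*(-179)*(-1/11) + 73176) = 1/(4833/11 + 73176) = 1/(809769/11) = 11/809769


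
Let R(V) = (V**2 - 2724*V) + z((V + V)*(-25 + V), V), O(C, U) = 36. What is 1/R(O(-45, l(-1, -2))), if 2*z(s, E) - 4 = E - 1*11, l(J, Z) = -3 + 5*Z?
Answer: -2/193507 ≈ -1.0336e-5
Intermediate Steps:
z(s, E) = -7/2 + E/2 (z(s, E) = 2 + (E - 1*11)/2 = 2 + (E - 11)/2 = 2 + (-11 + E)/2 = 2 + (-11/2 + E/2) = -7/2 + E/2)
R(V) = -7/2 + V**2 - 5447*V/2 (R(V) = (V**2 - 2724*V) + (-7/2 + V/2) = -7/2 + V**2 - 5447*V/2)
1/R(O(-45, l(-1, -2))) = 1/(-7/2 + 36**2 - 5447/2*36) = 1/(-7/2 + 1296 - 98046) = 1/(-193507/2) = -2/193507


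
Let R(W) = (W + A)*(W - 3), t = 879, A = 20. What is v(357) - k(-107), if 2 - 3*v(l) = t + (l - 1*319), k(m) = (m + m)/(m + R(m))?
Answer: -2886001/9463 ≈ -304.98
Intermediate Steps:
R(W) = (-3 + W)*(20 + W) (R(W) = (W + 20)*(W - 3) = (20 + W)*(-3 + W) = (-3 + W)*(20 + W))
k(m) = 2*m/(-60 + m² + 18*m) (k(m) = (m + m)/(m + (-60 + m² + 17*m)) = (2*m)/(-60 + m² + 18*m) = 2*m/(-60 + m² + 18*m))
v(l) = -186 - l/3 (v(l) = ⅔ - (879 + (l - 1*319))/3 = ⅔ - (879 + (l - 319))/3 = ⅔ - (879 + (-319 + l))/3 = ⅔ - (560 + l)/3 = ⅔ + (-560/3 - l/3) = -186 - l/3)
v(357) - k(-107) = (-186 - ⅓*357) - 2*(-107)/(-60 + (-107)² + 18*(-107)) = (-186 - 119) - 2*(-107)/(-60 + 11449 - 1926) = -305 - 2*(-107)/9463 = -305 - 1*(-214/9463) = -305 + 214/9463 = -2886001/9463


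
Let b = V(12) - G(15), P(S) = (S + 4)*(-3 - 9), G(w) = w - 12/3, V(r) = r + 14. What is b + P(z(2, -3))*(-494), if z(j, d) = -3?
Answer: 5943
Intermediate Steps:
V(r) = 14 + r
G(w) = -4 + w (G(w) = w - 12*⅓ = w - 4 = -4 + w)
P(S) = -48 - 12*S (P(S) = (4 + S)*(-12) = -48 - 12*S)
b = 15 (b = (14 + 12) - (-4 + 15) = 26 - 1*11 = 26 - 11 = 15)
b + P(z(2, -3))*(-494) = 15 + (-48 - 12*(-3))*(-494) = 15 + (-48 + 36)*(-494) = 15 - 12*(-494) = 15 + 5928 = 5943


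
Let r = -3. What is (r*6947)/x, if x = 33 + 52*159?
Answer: -6947/2767 ≈ -2.5107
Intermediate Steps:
x = 8301 (x = 33 + 8268 = 8301)
(r*6947)/x = -3*6947/8301 = -20841*1/8301 = -6947/2767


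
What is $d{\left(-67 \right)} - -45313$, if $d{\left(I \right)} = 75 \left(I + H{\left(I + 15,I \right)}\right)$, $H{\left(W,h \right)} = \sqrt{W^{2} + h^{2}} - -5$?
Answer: $40663 + 75 \sqrt{7193} \approx 47024.0$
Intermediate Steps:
$H{\left(W,h \right)} = 5 + \sqrt{W^{2} + h^{2}}$ ($H{\left(W,h \right)} = \sqrt{W^{2} + h^{2}} + 5 = 5 + \sqrt{W^{2} + h^{2}}$)
$d{\left(I \right)} = 375 + 75 I + 75 \sqrt{I^{2} + \left(15 + I\right)^{2}}$ ($d{\left(I \right)} = 75 \left(I + \left(5 + \sqrt{\left(I + 15\right)^{2} + I^{2}}\right)\right) = 75 \left(I + \left(5 + \sqrt{\left(15 + I\right)^{2} + I^{2}}\right)\right) = 75 \left(I + \left(5 + \sqrt{I^{2} + \left(15 + I\right)^{2}}\right)\right) = 75 \left(5 + I + \sqrt{I^{2} + \left(15 + I\right)^{2}}\right) = 375 + 75 I + 75 \sqrt{I^{2} + \left(15 + I\right)^{2}}$)
$d{\left(-67 \right)} - -45313 = \left(375 + 75 \left(-67\right) + 75 \sqrt{\left(-67\right)^{2} + \left(15 - 67\right)^{2}}\right) - -45313 = \left(375 - 5025 + 75 \sqrt{4489 + \left(-52\right)^{2}}\right) + 45313 = \left(375 - 5025 + 75 \sqrt{4489 + 2704}\right) + 45313 = \left(375 - 5025 + 75 \sqrt{7193}\right) + 45313 = \left(-4650 + 75 \sqrt{7193}\right) + 45313 = 40663 + 75 \sqrt{7193}$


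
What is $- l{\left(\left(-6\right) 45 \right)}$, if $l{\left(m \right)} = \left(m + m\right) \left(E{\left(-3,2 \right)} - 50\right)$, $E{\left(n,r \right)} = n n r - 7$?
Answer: $-21060$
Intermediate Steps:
$E{\left(n,r \right)} = -7 + r n^{2}$ ($E{\left(n,r \right)} = n^{2} r - 7 = r n^{2} - 7 = -7 + r n^{2}$)
$l{\left(m \right)} = - 78 m$ ($l{\left(m \right)} = \left(m + m\right) \left(\left(-7 + 2 \left(-3\right)^{2}\right) - 50\right) = 2 m \left(\left(-7 + 2 \cdot 9\right) - 50\right) = 2 m \left(\left(-7 + 18\right) - 50\right) = 2 m \left(11 - 50\right) = 2 m \left(-39\right) = - 78 m$)
$- l{\left(\left(-6\right) 45 \right)} = - \left(-78\right) \left(\left(-6\right) 45\right) = - \left(-78\right) \left(-270\right) = \left(-1\right) 21060 = -21060$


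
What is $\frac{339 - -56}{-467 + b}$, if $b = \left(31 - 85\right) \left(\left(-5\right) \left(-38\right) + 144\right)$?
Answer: $- \frac{395}{18503} \approx -0.021348$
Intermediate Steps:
$b = -18036$ ($b = - 54 \left(190 + 144\right) = \left(-54\right) 334 = -18036$)
$\frac{339 - -56}{-467 + b} = \frac{339 - -56}{-467 - 18036} = \frac{339 + 56}{-18503} = 395 \left(- \frac{1}{18503}\right) = - \frac{395}{18503}$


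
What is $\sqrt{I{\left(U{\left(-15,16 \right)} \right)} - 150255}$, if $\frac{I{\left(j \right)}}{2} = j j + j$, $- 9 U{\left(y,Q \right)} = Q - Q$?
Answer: $9 i \sqrt{1855} \approx 387.63 i$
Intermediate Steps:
$U{\left(y,Q \right)} = 0$ ($U{\left(y,Q \right)} = - \frac{Q - Q}{9} = \left(- \frac{1}{9}\right) 0 = 0$)
$I{\left(j \right)} = 2 j + 2 j^{2}$ ($I{\left(j \right)} = 2 \left(j j + j\right) = 2 \left(j^{2} + j\right) = 2 \left(j + j^{2}\right) = 2 j + 2 j^{2}$)
$\sqrt{I{\left(U{\left(-15,16 \right)} \right)} - 150255} = \sqrt{2 \cdot 0 \left(1 + 0\right) - 150255} = \sqrt{2 \cdot 0 \cdot 1 - 150255} = \sqrt{0 - 150255} = \sqrt{-150255} = 9 i \sqrt{1855}$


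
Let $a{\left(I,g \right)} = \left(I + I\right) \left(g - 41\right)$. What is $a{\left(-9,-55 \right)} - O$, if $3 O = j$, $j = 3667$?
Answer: $\frac{1517}{3} \approx 505.67$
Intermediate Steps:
$a{\left(I,g \right)} = 2 I \left(-41 + g\right)$
$O = \frac{3667}{3}$ ($O = \frac{1}{3} \cdot 3667 = \frac{3667}{3} \approx 1222.3$)
$a{\left(-9,-55 \right)} - O = 2 \left(-9\right) \left(-41 - 55\right) - \frac{3667}{3} = 2 \left(-9\right) \left(-96\right) - \frac{3667}{3} = 1728 - \frac{3667}{3} = \frac{1517}{3}$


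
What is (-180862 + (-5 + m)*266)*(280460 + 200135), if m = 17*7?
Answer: -72347810110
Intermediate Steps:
m = 119
(-180862 + (-5 + m)*266)*(280460 + 200135) = (-180862 + (-5 + 119)*266)*(280460 + 200135) = (-180862 + 114*266)*480595 = (-180862 + 30324)*480595 = -150538*480595 = -72347810110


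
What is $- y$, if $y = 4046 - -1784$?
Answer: $-5830$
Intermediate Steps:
$y = 5830$ ($y = 4046 + 1784 = 5830$)
$- y = \left(-1\right) 5830 = -5830$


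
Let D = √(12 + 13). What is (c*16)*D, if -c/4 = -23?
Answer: 7360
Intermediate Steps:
D = 5 (D = √25 = 5)
c = 92 (c = -4*(-23) = 92)
(c*16)*D = (92*16)*5 = 1472*5 = 7360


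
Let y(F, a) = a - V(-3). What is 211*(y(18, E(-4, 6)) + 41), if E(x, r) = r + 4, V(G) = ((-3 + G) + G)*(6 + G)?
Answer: 16458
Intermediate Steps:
V(G) = (-3 + 2*G)*(6 + G)
E(x, r) = 4 + r
y(F, a) = 27 + a (y(F, a) = a - (-18 + 2*(-3)² + 9*(-3)) = a - (-18 + 2*9 - 27) = a - (-18 + 18 - 27) = a - 1*(-27) = a + 27 = 27 + a)
211*(y(18, E(-4, 6)) + 41) = 211*((27 + (4 + 6)) + 41) = 211*((27 + 10) + 41) = 211*(37 + 41) = 211*78 = 16458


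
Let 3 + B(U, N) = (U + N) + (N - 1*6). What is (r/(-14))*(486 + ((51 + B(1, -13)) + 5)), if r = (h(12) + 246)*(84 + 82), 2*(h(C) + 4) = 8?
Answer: -10372344/7 ≈ -1.4818e+6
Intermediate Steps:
h(C) = 0 (h(C) = -4 + (½)*8 = -4 + 4 = 0)
B(U, N) = -9 + U + 2*N (B(U, N) = -3 + ((U + N) + (N - 1*6)) = -3 + ((N + U) + (N - 6)) = -3 + ((N + U) + (-6 + N)) = -3 + (-6 + U + 2*N) = -9 + U + 2*N)
r = 40836 (r = (0 + 246)*(84 + 82) = 246*166 = 40836)
(r/(-14))*(486 + ((51 + B(1, -13)) + 5)) = (40836/(-14))*(486 + ((51 + (-9 + 1 + 2*(-13))) + 5)) = (40836*(-1/14))*(486 + ((51 + (-9 + 1 - 26)) + 5)) = -20418*(486 + ((51 - 34) + 5))/7 = -20418*(486 + (17 + 5))/7 = -20418*(486 + 22)/7 = -20418/7*508 = -10372344/7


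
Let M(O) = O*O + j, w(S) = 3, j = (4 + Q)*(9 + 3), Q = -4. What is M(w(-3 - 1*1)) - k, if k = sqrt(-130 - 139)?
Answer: 9 - I*sqrt(269) ≈ 9.0 - 16.401*I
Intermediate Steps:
j = 0 (j = (4 - 4)*(9 + 3) = 0*12 = 0)
M(O) = O**2 (M(O) = O*O + 0 = O**2 + 0 = O**2)
k = I*sqrt(269) (k = sqrt(-269) = I*sqrt(269) ≈ 16.401*I)
M(w(-3 - 1*1)) - k = 3**2 - I*sqrt(269) = 9 - I*sqrt(269)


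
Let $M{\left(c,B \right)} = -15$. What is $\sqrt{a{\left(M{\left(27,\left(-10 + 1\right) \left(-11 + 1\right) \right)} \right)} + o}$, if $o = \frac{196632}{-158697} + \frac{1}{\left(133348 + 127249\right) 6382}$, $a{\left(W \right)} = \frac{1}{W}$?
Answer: $\frac{i \sqrt{252658039928348964480977777910}}{439889583632730} \approx 1.1427 i$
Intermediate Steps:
$o = - \frac{36336065402159}{29325972242182}$ ($o = 196632 \left(- \frac{1}{158697}\right) + \frac{1}{260597} \cdot \frac{1}{6382} = - \frac{21848}{17633} + \frac{1}{260597} \cdot \frac{1}{6382} = - \frac{21848}{17633} + \frac{1}{1663130054} = - \frac{36336065402159}{29325972242182} \approx -1.239$)
$\sqrt{a{\left(M{\left(27,\left(-10 + 1\right) \left(-11 + 1\right) \right)} \right)} + o} = \sqrt{\frac{1}{-15} - \frac{36336065402159}{29325972242182}} = \sqrt{- \frac{1}{15} - \frac{36336065402159}{29325972242182}} = \sqrt{- \frac{574366953274567}{439889583632730}} = \frac{i \sqrt{252658039928348964480977777910}}{439889583632730}$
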